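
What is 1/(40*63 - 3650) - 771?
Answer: -871231/1130 ≈ -771.00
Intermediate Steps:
1/(40*63 - 3650) - 771 = 1/(2520 - 3650) - 771 = 1/(-1130) - 771 = -1/1130 - 771 = -871231/1130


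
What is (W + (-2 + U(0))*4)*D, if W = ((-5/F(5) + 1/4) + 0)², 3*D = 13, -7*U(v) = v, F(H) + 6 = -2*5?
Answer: -25571/768 ≈ -33.296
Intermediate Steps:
F(H) = -16 (F(H) = -6 - 2*5 = -6 - 10 = -16)
U(v) = -v/7
D = 13/3 (D = (⅓)*13 = 13/3 ≈ 4.3333)
W = 81/256 (W = ((-5/(-16) + 1/4) + 0)² = ((-5*(-1/16) + 1*(¼)) + 0)² = ((5/16 + ¼) + 0)² = (9/16 + 0)² = (9/16)² = 81/256 ≈ 0.31641)
(W + (-2 + U(0))*4)*D = (81/256 + (-2 - ⅐*0)*4)*(13/3) = (81/256 + (-2 + 0)*4)*(13/3) = (81/256 - 2*4)*(13/3) = (81/256 - 8)*(13/3) = -1967/256*13/3 = -25571/768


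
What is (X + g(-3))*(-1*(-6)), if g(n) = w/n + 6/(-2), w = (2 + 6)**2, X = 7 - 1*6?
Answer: -140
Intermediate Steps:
X = 1 (X = 7 - 6 = 1)
w = 64 (w = 8**2 = 64)
g(n) = -3 + 64/n (g(n) = 64/n + 6/(-2) = 64/n + 6*(-1/2) = 64/n - 3 = -3 + 64/n)
(X + g(-3))*(-1*(-6)) = (1 + (-3 + 64/(-3)))*(-1*(-6)) = (1 + (-3 + 64*(-1/3)))*6 = (1 + (-3 - 64/3))*6 = (1 - 73/3)*6 = -70/3*6 = -140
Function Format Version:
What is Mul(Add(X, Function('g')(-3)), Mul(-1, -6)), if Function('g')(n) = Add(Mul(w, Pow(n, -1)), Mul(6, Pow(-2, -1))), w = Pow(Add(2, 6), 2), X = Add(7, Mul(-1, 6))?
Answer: -140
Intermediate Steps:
X = 1 (X = Add(7, -6) = 1)
w = 64 (w = Pow(8, 2) = 64)
Function('g')(n) = Add(-3, Mul(64, Pow(n, -1))) (Function('g')(n) = Add(Mul(64, Pow(n, -1)), Mul(6, Pow(-2, -1))) = Add(Mul(64, Pow(n, -1)), Mul(6, Rational(-1, 2))) = Add(Mul(64, Pow(n, -1)), -3) = Add(-3, Mul(64, Pow(n, -1))))
Mul(Add(X, Function('g')(-3)), Mul(-1, -6)) = Mul(Add(1, Add(-3, Mul(64, Pow(-3, -1)))), Mul(-1, -6)) = Mul(Add(1, Add(-3, Mul(64, Rational(-1, 3)))), 6) = Mul(Add(1, Add(-3, Rational(-64, 3))), 6) = Mul(Add(1, Rational(-73, 3)), 6) = Mul(Rational(-70, 3), 6) = -140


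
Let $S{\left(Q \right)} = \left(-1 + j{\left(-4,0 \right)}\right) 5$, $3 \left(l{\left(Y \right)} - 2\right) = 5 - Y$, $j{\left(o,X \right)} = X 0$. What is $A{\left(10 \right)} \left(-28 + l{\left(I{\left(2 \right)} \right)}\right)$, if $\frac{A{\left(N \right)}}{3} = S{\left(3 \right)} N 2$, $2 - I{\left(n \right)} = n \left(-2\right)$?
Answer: $7900$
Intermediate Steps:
$j{\left(o,X \right)} = 0$
$I{\left(n \right)} = 2 + 2 n$ ($I{\left(n \right)} = 2 - n \left(-2\right) = 2 - - 2 n = 2 + 2 n$)
$l{\left(Y \right)} = \frac{11}{3} - \frac{Y}{3}$ ($l{\left(Y \right)} = 2 + \frac{5 - Y}{3} = 2 - \left(- \frac{5}{3} + \frac{Y}{3}\right) = \frac{11}{3} - \frac{Y}{3}$)
$S{\left(Q \right)} = -5$ ($S{\left(Q \right)} = \left(-1 + 0\right) 5 = \left(-1\right) 5 = -5$)
$A{\left(N \right)} = - 30 N$ ($A{\left(N \right)} = 3 - 5 N 2 = 3 \left(- 10 N\right) = - 30 N$)
$A{\left(10 \right)} \left(-28 + l{\left(I{\left(2 \right)} \right)}\right) = \left(-30\right) 10 \left(-28 + \left(\frac{11}{3} - \frac{2 + 2 \cdot 2}{3}\right)\right) = - 300 \left(-28 + \left(\frac{11}{3} - \frac{2 + 4}{3}\right)\right) = - 300 \left(-28 + \left(\frac{11}{3} - 2\right)\right) = - 300 \left(-28 + \frac{5}{3}\right) = \left(-300\right) \left(- \frac{79}{3}\right) = 7900$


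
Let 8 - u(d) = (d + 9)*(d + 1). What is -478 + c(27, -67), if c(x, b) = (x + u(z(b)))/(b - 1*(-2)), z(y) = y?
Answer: -27277/65 ≈ -419.65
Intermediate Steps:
u(d) = 8 - (1 + d)*(9 + d) (u(d) = 8 - (d + 9)*(d + 1) = 8 - (9 + d)*(1 + d) = 8 - (1 + d)*(9 + d))
c(x, b) = (-1 + x - b² - 10*b)/(2 + b) (c(x, b) = (x + (-1 - b² - 10*b))/(b - 1*(-2)) = (-1 + x - b² - 10*b)/(b + 2) = (-1 + x - b² - 10*b)/(2 + b))
-478 + c(27, -67) = -478 + (-1 + 27 - 1*(-67)² - 10*(-67))/(2 - 67) = -478 + (-1 + 27 - 1*4489 + 670)/(-65) = -478 - (-1 + 27 - 4489 + 670)/65 = -478 - 1/65*(-3793) = -478 + 3793/65 = -27277/65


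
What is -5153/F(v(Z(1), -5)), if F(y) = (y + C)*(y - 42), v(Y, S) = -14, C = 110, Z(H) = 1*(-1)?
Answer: 5153/5376 ≈ 0.95852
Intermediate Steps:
Z(H) = -1
F(y) = (-42 + y)*(110 + y) (F(y) = (y + 110)*(y - 42) = (110 + y)*(-42 + y) = (-42 + y)*(110 + y))
-5153/F(v(Z(1), -5)) = -5153/(-4620 + (-14)**2 + 68*(-14)) = -5153/(-4620 + 196 - 952) = -5153/(-5376) = -5153*(-1/5376) = 5153/5376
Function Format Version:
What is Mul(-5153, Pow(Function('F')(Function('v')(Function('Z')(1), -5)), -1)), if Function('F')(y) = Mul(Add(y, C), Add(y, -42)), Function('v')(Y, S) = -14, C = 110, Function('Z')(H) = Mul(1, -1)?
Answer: Rational(5153, 5376) ≈ 0.95852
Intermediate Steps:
Function('Z')(H) = -1
Function('F')(y) = Mul(Add(-42, y), Add(110, y)) (Function('F')(y) = Mul(Add(y, 110), Add(y, -42)) = Mul(Add(110, y), Add(-42, y)) = Mul(Add(-42, y), Add(110, y)))
Mul(-5153, Pow(Function('F')(Function('v')(Function('Z')(1), -5)), -1)) = Mul(-5153, Pow(Add(-4620, Pow(-14, 2), Mul(68, -14)), -1)) = Mul(-5153, Pow(Add(-4620, 196, -952), -1)) = Mul(-5153, Pow(-5376, -1)) = Mul(-5153, Rational(-1, 5376)) = Rational(5153, 5376)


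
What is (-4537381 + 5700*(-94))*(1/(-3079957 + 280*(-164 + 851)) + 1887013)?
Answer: -27643423760363554560/2887597 ≈ -9.5732e+12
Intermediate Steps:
(-4537381 + 5700*(-94))*(1/(-3079957 + 280*(-164 + 851)) + 1887013) = (-4537381 - 535800)*(1/(-3079957 + 280*687) + 1887013) = -5073181*(1/(-3079957 + 192360) + 1887013) = -5073181*(1/(-2887597) + 1887013) = -5073181*(-1/2887597 + 1887013) = -5073181*5448933077760/2887597 = -27643423760363554560/2887597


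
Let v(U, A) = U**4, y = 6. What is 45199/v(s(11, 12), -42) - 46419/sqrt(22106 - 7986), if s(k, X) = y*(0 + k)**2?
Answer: 4109/25255373616 - 46419*sqrt(3530)/7060 ≈ -390.64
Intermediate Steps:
s(k, X) = 6*k**2 (s(k, X) = 6*(0 + k)**2 = 6*k**2)
45199/v(s(11, 12), -42) - 46419/sqrt(22106 - 7986) = 45199/((6*11**2)**4) - 46419/sqrt(22106 - 7986) = 45199/((6*121)**4) - 46419*sqrt(3530)/7060 = 45199/(726**4) - 46419*sqrt(3530)/7060 = 45199/277809109776 - 46419*sqrt(3530)/7060 = 45199*(1/277809109776) - 46419*sqrt(3530)/7060 = 4109/25255373616 - 46419*sqrt(3530)/7060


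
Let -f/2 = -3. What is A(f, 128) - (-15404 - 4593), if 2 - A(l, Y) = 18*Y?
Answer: 17695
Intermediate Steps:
f = 6 (f = -2*(-3) = 6)
A(l, Y) = 2 - 18*Y
A(f, 128) - (-15404 - 4593) = (2 - 18*128) - (-15404 - 4593) = (2 - 2304) - 1*(-19997) = -2302 + 19997 = 17695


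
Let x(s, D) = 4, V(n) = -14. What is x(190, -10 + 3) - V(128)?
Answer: 18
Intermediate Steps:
x(190, -10 + 3) - V(128) = 4 - 1*(-14) = 4 + 14 = 18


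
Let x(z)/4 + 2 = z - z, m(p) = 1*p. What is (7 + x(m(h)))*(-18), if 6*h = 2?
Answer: 18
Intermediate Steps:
h = 1/3 (h = (1/6)*2 = 1/3 ≈ 0.33333)
m(p) = p
x(z) = -8 (x(z) = -8 + 4*(z - z) = -8 + 4*0 = -8 + 0 = -8)
(7 + x(m(h)))*(-18) = (7 - 8)*(-18) = -1*(-18) = 18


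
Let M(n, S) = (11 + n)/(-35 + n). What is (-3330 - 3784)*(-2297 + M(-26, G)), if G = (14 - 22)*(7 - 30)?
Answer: 996685628/61 ≈ 1.6339e+7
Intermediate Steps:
G = 184 (G = -8*(-23) = 184)
M(n, S) = (11 + n)/(-35 + n)
(-3330 - 3784)*(-2297 + M(-26, G)) = (-3330 - 3784)*(-2297 + (11 - 26)/(-35 - 26)) = -7114*(-2297 - 15/(-61)) = -7114*(-2297 - 1/61*(-15)) = -7114*(-2297 + 15/61) = -7114*(-140102/61) = 996685628/61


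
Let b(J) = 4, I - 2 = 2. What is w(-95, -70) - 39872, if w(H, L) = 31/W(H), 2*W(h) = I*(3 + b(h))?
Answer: -558177/14 ≈ -39870.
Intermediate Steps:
I = 4 (I = 2 + 2 = 4)
W(h) = 14 (W(h) = (4*(3 + 4))/2 = (4*7)/2 = (1/2)*28 = 14)
w(H, L) = 31/14
w(-95, -70) - 39872 = 31/14 - 39872 = -558177/14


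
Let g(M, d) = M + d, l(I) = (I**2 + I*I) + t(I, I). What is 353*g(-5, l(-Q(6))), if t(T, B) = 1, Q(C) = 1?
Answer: -706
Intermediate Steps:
l(I) = 1 + 2*I**2 (l(I) = (I**2 + I*I) + 1 = (I**2 + I**2) + 1 = 2*I**2 + 1 = 1 + 2*I**2)
353*g(-5, l(-Q(6))) = 353*(-5 + (1 + 2*(-1*1)**2)) = 353*(-5 + (1 + 2*(-1)**2)) = 353*(-5 + (1 + 2*1)) = 353*(-5 + (1 + 2)) = 353*(-5 + 3) = 353*(-2) = -706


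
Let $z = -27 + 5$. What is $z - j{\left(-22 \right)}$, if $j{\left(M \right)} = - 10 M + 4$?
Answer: $-246$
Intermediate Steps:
$j{\left(M \right)} = 4 - 10 M$
$z = -22$
$z - j{\left(-22 \right)} = -22 - \left(4 - -220\right) = -22 - \left(4 + 220\right) = -22 - 224 = -246$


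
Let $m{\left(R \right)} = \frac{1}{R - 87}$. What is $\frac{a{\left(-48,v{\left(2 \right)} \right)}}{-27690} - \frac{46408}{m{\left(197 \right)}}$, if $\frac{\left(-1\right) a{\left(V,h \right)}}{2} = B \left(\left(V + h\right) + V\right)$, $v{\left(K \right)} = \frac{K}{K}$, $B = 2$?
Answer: $- \frac{14135412758}{2769} \approx -5.1049 \cdot 10^{6}$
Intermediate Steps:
$v{\left(K \right)} = 1$
$m{\left(R \right)} = \frac{1}{-87 + R}$
$a{\left(V,h \right)} = - 8 V - 4 h$ ($a{\left(V,h \right)} = - 2 \cdot 2 \left(\left(V + h\right) + V\right) = - 2 \cdot 2 \left(h + 2 V\right) = - 2 \left(2 h + 4 V\right) = - 8 V - 4 h$)
$\frac{a{\left(-48,v{\left(2 \right)} \right)}}{-27690} - \frac{46408}{m{\left(197 \right)}} = \frac{\left(-8\right) \left(-48\right) - 4}{-27690} - \frac{46408}{\frac{1}{-87 + 197}} = \left(384 - 4\right) \left(- \frac{1}{27690}\right) - \frac{46408}{\frac{1}{110}} = 380 \left(- \frac{1}{27690}\right) - 46408 \frac{1}{\frac{1}{110}} = - \frac{38}{2769} - 5104880 = - \frac{14135412758}{2769}$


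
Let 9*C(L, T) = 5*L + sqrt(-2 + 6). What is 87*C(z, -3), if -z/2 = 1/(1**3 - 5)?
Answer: 87/2 ≈ 43.500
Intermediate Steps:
z = 1/2 (z = -2/(1**3 - 5) = -2/(1 - 5) = -2/(-4) = -2*(-1/4) = 1/2 ≈ 0.50000)
C(L, T) = 2/9 + 5*L/9 (C(L, T) = (5*L + sqrt(-2 + 6))/9 = (5*L + sqrt(4))/9 = (5*L + 2)/9 = (2 + 5*L)/9 = 2/9 + 5*L/9)
87*C(z, -3) = 87*(2/9 + (5/9)*(1/2)) = 87*(2/9 + 5/18) = 87*(1/2) = 87/2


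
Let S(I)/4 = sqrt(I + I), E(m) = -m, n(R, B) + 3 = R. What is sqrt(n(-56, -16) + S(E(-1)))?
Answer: sqrt(-59 + 4*sqrt(2)) ≈ 7.3036*I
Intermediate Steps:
n(R, B) = -3 + R
S(I) = 4*sqrt(2)*sqrt(I) (S(I) = 4*sqrt(I + I) = 4*sqrt(2*I) = 4*(sqrt(2)*sqrt(I)) = 4*sqrt(2)*sqrt(I))
sqrt(n(-56, -16) + S(E(-1))) = sqrt((-3 - 56) + 4*sqrt(2)*sqrt(-1*(-1))) = sqrt(-59 + 4*sqrt(2)*sqrt(1)) = sqrt(-59 + 4*sqrt(2)*1) = sqrt(-59 + 4*sqrt(2))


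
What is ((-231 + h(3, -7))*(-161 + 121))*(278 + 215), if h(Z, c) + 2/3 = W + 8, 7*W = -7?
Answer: 13291280/3 ≈ 4.4304e+6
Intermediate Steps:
W = -1 (W = (⅐)*(-7) = -1)
h(Z, c) = 19/3 (h(Z, c) = -⅔ + (-1 + 8) = -⅔ + 7 = 19/3)
((-231 + h(3, -7))*(-161 + 121))*(278 + 215) = ((-231 + 19/3)*(-161 + 121))*(278 + 215) = -674/3*(-40)*493 = (26960/3)*493 = 13291280/3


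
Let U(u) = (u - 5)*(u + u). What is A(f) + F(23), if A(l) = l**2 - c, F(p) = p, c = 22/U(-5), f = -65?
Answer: 212389/50 ≈ 4247.8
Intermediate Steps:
U(u) = 2*u*(-5 + u) (U(u) = (-5 + u)*(2*u) = 2*u*(-5 + u))
c = 11/50 (c = 22/((2*(-5)*(-5 - 5))) = 22/((2*(-5)*(-10))) = 22/100 = 22*(1/100) = 11/50 ≈ 0.22000)
A(l) = -11/50 + l**2 (A(l) = l**2 - 1*11/50 = l**2 - 11/50 = -11/50 + l**2)
A(f) + F(23) = (-11/50 + (-65)**2) + 23 = (-11/50 + 4225) + 23 = 211239/50 + 23 = 212389/50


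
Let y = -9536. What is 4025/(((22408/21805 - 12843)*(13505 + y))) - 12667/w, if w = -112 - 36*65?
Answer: 287302875062089/55615174740684 ≈ 5.1659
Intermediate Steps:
w = -2452 (w = -112 - 2340 = -2452)
4025/(((22408/21805 - 12843)*(13505 + y))) - 12667/w = 4025/(((22408/21805 - 12843)*(13505 - 9536))) - 12667/(-2452) = 4025/(((22408*(1/21805) - 12843)*3969)) - 12667*(-1/2452) = 4025/(((22408/21805 - 12843)*3969)) + 12667/2452 = 4025/((-280019207/21805*3969)) + 12667/2452 = 4025/(-22681555767/445) + 12667/2452 = 4025*(-445/22681555767) + 12667/2452 = -1791125/22681555767 + 12667/2452 = 287302875062089/55615174740684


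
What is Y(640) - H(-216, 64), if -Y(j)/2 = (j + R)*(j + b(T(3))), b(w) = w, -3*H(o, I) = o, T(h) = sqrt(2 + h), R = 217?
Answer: -1097032 - 1714*sqrt(5) ≈ -1.1009e+6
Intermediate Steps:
H(o, I) = -o/3
Y(j) = -2*(217 + j)*(j + sqrt(5)) (Y(j) = -2*(j + 217)*(j + sqrt(2 + 3)) = -2*(217 + j)*(j + sqrt(5)))
Y(640) - H(-216, 64) = (-434*640 - 434*sqrt(5) - 2*640**2 - 2*640*sqrt(5)) - (-1)*(-216)/3 = (-277760 - 434*sqrt(5) - 2*409600 - 1280*sqrt(5)) - 1*72 = (-277760 - 434*sqrt(5) - 819200 - 1280*sqrt(5)) - 72 = (-1096960 - 1714*sqrt(5)) - 72 = -1097032 - 1714*sqrt(5)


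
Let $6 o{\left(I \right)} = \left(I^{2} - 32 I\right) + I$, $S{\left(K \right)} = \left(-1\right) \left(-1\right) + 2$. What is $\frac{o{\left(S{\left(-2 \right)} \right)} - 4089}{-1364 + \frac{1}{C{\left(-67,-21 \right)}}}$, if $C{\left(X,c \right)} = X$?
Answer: $\frac{274901}{91389} \approx 3.008$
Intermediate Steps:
$S{\left(K \right)} = 3$ ($S{\left(K \right)} = 1 + 2 = 3$)
$o{\left(I \right)} = - \frac{31 I}{6} + \frac{I^{2}}{6}$ ($o{\left(I \right)} = \frac{\left(I^{2} - 32 I\right) + I}{6} = \frac{I^{2} - 31 I}{6} = - \frac{31 I}{6} + \frac{I^{2}}{6}$)
$\frac{o{\left(S{\left(-2 \right)} \right)} - 4089}{-1364 + \frac{1}{C{\left(-67,-21 \right)}}} = \frac{\frac{1}{6} \cdot 3 \left(-31 + 3\right) - 4089}{-1364 + \frac{1}{-67}} = \frac{\frac{1}{6} \cdot 3 \left(-28\right) - 4089}{-1364 - \frac{1}{67}} = \frac{-14 - 4089}{- \frac{91389}{67}} = \left(-4103\right) \left(- \frac{67}{91389}\right) = \frac{274901}{91389}$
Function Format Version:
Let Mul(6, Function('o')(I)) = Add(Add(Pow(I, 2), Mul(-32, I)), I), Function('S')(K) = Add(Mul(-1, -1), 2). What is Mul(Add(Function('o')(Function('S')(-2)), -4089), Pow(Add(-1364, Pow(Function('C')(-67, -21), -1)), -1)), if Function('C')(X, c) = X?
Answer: Rational(274901, 91389) ≈ 3.0080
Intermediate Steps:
Function('S')(K) = 3 (Function('S')(K) = Add(1, 2) = 3)
Function('o')(I) = Add(Mul(Rational(-31, 6), I), Mul(Rational(1, 6), Pow(I, 2))) (Function('o')(I) = Mul(Rational(1, 6), Add(Add(Pow(I, 2), Mul(-32, I)), I)) = Mul(Rational(1, 6), Add(Pow(I, 2), Mul(-31, I))) = Add(Mul(Rational(-31, 6), I), Mul(Rational(1, 6), Pow(I, 2))))
Mul(Add(Function('o')(Function('S')(-2)), -4089), Pow(Add(-1364, Pow(Function('C')(-67, -21), -1)), -1)) = Mul(Add(Mul(Rational(1, 6), 3, Add(-31, 3)), -4089), Pow(Add(-1364, Pow(-67, -1)), -1)) = Mul(Add(Mul(Rational(1, 6), 3, -28), -4089), Pow(Add(-1364, Rational(-1, 67)), -1)) = Mul(Add(-14, -4089), Pow(Rational(-91389, 67), -1)) = Mul(-4103, Rational(-67, 91389)) = Rational(274901, 91389)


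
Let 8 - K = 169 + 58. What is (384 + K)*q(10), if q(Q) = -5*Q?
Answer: -8250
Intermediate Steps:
K = -219 (K = 8 - (169 + 58) = 8 - 1*227 = 8 - 227 = -219)
(384 + K)*q(10) = (384 - 219)*(-5*10) = 165*(-50) = -8250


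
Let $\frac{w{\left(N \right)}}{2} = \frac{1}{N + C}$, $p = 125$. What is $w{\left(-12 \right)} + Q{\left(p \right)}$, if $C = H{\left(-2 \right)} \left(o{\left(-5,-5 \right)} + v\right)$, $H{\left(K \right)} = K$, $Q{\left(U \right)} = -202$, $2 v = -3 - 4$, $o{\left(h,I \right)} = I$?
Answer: $- \frac{1008}{5} \approx -201.6$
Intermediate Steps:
$v = - \frac{7}{2}$ ($v = \frac{-3 - 4}{2} = \frac{1}{2} \left(-7\right) = - \frac{7}{2} \approx -3.5$)
$C = 17$ ($C = - 2 \left(-5 - \frac{7}{2}\right) = \left(-2\right) \left(- \frac{17}{2}\right) = 17$)
$w{\left(N \right)} = \frac{2}{17 + N}$ ($w{\left(N \right)} = \frac{2}{N + 17} = \frac{2}{17 + N}$)
$w{\left(-12 \right)} + Q{\left(p \right)} = \frac{2}{17 - 12} - 202 = \frac{2}{5} - 202 = - \frac{1008}{5}$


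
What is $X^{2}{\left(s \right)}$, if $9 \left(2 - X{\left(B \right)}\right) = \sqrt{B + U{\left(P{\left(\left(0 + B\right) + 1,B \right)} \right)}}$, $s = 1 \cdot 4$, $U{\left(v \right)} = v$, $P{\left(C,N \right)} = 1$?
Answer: $\frac{\left(18 - \sqrt{5}\right)^{2}}{81} \approx 3.0679$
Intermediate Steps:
$s = 4$
$X{\left(B \right)} = 2 - \frac{\sqrt{1 + B}}{9}$ ($X{\left(B \right)} = 2 - \frac{\sqrt{B + 1}}{9} = 2 - \frac{\sqrt{1 + B}}{9}$)
$X^{2}{\left(s \right)} = \left(2 - \frac{\sqrt{1 + 4}}{9}\right)^{2} = \left(2 - \frac{\sqrt{5}}{9}\right)^{2}$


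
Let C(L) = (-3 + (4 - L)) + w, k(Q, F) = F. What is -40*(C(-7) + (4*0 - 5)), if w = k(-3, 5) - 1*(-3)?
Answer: -440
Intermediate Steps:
w = 8 (w = 5 - 1*(-3) = 5 + 3 = 8)
C(L) = 9 - L (C(L) = (-3 + (4 - L)) + 8 = (1 - L) + 8 = 9 - L)
-40*(C(-7) + (4*0 - 5)) = -40*((9 - 1*(-7)) + (4*0 - 5)) = -40*((9 + 7) + (0 - 5)) = -40*(16 - 5) = -40*11 = -440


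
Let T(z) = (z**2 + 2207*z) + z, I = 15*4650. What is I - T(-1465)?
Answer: 1158245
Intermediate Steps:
I = 69750
T(z) = z**2 + 2208*z
I - T(-1465) = 69750 - (-1465)*(2208 - 1465) = 69750 - (-1465)*743 = 69750 - 1*(-1088495) = 69750 + 1088495 = 1158245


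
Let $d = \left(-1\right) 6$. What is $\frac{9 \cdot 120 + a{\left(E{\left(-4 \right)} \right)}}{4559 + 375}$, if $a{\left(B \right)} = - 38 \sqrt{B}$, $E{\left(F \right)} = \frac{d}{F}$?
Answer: $\frac{540}{2467} - \frac{19 \sqrt{6}}{4934} \approx 0.20946$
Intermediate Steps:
$d = -6$
$E{\left(F \right)} = - \frac{6}{F}$
$\frac{9 \cdot 120 + a{\left(E{\left(-4 \right)} \right)}}{4559 + 375} = \frac{9 \cdot 120 - 38 \sqrt{- \frac{6}{-4}}}{4559 + 375} = \frac{1080 - 38 \sqrt{\left(-6\right) \left(- \frac{1}{4}\right)}}{4934} = \left(1080 - 38 \sqrt{\frac{3}{2}}\right) \frac{1}{4934} = \left(1080 - 38 \frac{\sqrt{6}}{2}\right) \frac{1}{4934} = \left(1080 - 19 \sqrt{6}\right) \frac{1}{4934} = \frac{540}{2467} - \frac{19 \sqrt{6}}{4934}$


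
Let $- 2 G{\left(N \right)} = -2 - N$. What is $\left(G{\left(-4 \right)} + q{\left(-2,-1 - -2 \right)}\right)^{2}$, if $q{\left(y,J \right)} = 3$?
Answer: $4$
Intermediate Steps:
$G{\left(N \right)} = 1 + \frac{N}{2}$ ($G{\left(N \right)} = - \frac{-2 - N}{2} = 1 + \frac{N}{2}$)
$\left(G{\left(-4 \right)} + q{\left(-2,-1 - -2 \right)}\right)^{2} = \left(\left(1 + \frac{1}{2} \left(-4\right)\right) + 3\right)^{2} = \left(\left(1 - 2\right) + 3\right)^{2} = \left(-1 + 3\right)^{2} = 2^{2} = 4$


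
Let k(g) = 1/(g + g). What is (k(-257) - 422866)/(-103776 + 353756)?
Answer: -43470625/25697944 ≈ -1.6916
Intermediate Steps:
k(g) = 1/(2*g)
(k(-257) - 422866)/(-103776 + 353756) = ((½)/(-257) - 422866)/(-103776 + 353756) = ((½)*(-1/257) - 422866)/249980 = (-1/514 - 422866)*(1/249980) = -217353125/514*1/249980 = -43470625/25697944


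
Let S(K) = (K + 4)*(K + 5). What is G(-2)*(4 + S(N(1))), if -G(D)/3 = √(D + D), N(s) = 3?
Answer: -360*I ≈ -360.0*I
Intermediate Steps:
G(D) = -3*√2*√D (G(D) = -3*√(D + D) = -3*√2*√D)
S(K) = (4 + K)*(5 + K)
G(-2)*(4 + S(N(1))) = (-3*√2*√(-2))*(4 + (20 + 3² + 9*3)) = (-3*√2*I*√2)*(4 + (20 + 9 + 27)) = (-6*I)*(4 + 56) = -6*I*60 = -360*I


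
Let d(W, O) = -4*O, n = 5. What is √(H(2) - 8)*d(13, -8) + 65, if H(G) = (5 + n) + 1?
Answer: 65 + 32*√3 ≈ 120.43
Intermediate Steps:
H(G) = 11 (H(G) = (5 + 5) + 1 = 10 + 1 = 11)
√(H(2) - 8)*d(13, -8) + 65 = √(11 - 8)*(-4*(-8)) + 65 = √3*32 + 65 = 32*√3 + 65 = 65 + 32*√3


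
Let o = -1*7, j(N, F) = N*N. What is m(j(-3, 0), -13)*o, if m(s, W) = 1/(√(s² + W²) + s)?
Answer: 63/169 - 35*√10/169 ≈ -0.28213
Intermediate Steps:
j(N, F) = N²
m(s, W) = 1/(s + √(W² + s²)) (m(s, W) = 1/(√(W² + s²) + s) = 1/(s + √(W² + s²)))
o = -7
m(j(-3, 0), -13)*o = -7/((-3)² + √((-13)² + ((-3)²)²)) = -7/(9 + √(169 + 9²)) = -7/(9 + √(169 + 81)) = -7/(9 + √250) = -7/(9 + 5*√10)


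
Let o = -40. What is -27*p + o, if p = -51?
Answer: 1337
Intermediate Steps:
-27*p + o = -27*(-51) - 40 = 1377 - 40 = 1337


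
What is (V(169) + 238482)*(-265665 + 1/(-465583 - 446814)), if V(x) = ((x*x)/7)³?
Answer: -5647288088443918333373842/312952171 ≈ -1.8045e+16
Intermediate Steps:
V(x) = x⁶/343 (V(x) = (x²*(⅐))³ = (x²/7)³ = x⁶/343)
(V(169) + 238482)*(-265665 + 1/(-465583 - 446814)) = ((1/343)*169⁶ + 238482)*(-265665 + 1/(-465583 - 446814)) = ((1/343)*23298085122481 + 238482)*(-265665 + 1/(-912397)) = (23298085122481/343 + 238482)*(-265665 - 1/912397) = (23298166921807/343)*(-242391949006/912397) = -5647288088443918333373842/312952171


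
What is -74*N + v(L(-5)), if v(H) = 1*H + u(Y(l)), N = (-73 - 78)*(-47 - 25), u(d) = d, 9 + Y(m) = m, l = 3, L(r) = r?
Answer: -804539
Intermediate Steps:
Y(m) = -9 + m
N = 10872 (N = -151*(-72) = 10872)
v(H) = -6 + H (v(H) = 1*H + (-9 + 3) = H - 6 = -6 + H)
-74*N + v(L(-5)) = -74*10872 + (-6 - 5) = -804528 - 11 = -804539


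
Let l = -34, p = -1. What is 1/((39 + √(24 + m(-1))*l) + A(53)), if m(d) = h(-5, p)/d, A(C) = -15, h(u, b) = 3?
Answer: -2/1975 - 17*√21/11850 ≈ -0.0075868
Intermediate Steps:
m(d) = 3/d
1/((39 + √(24 + m(-1))*l) + A(53)) = 1/((39 + √(24 + 3/(-1))*(-34)) - 15) = 1/((39 + √(24 + 3*(-1))*(-34)) - 15) = 1/((39 + √(24 - 3)*(-34)) - 15) = 1/((39 + √21*(-34)) - 15) = 1/((39 - 34*√21) - 15) = 1/(24 - 34*√21)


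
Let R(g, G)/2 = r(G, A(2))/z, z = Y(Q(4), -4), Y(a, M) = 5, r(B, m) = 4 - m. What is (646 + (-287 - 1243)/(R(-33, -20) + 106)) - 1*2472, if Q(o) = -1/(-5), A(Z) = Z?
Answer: -163789/89 ≈ -1840.3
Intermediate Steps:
Q(o) = 1/5 (Q(o) = -1*(-1/5) = 1/5)
z = 5
R(g, G) = 4/5 (R(g, G) = 2*((4 - 1*2)/5) = 2*((4 - 2)*(1/5)) = 2*(2*(1/5)) = 2*(2/5) = 4/5)
(646 + (-287 - 1243)/(R(-33, -20) + 106)) - 1*2472 = (646 + (-287 - 1243)/(4/5 + 106)) - 1*2472 = (646 - 1530/534/5) - 2472 = (646 - 1530*5/534) - 2472 = (646 - 1275/89) - 2472 = 56219/89 - 2472 = -163789/89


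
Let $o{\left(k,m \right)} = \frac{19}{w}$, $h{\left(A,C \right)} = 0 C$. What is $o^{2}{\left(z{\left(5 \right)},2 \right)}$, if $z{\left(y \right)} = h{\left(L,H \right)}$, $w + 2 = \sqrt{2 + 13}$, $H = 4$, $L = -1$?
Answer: $\frac{361}{\left(2 - \sqrt{15}\right)^{2}} \approx 102.91$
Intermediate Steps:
$h{\left(A,C \right)} = 0$
$w = -2 + \sqrt{15}$ ($w = -2 + \sqrt{2 + 13} = -2 + \sqrt{15} \approx 1.873$)
$z{\left(y \right)} = 0$
$o{\left(k,m \right)} = \frac{19}{-2 + \sqrt{15}}$
$o^{2}{\left(z{\left(5 \right)},2 \right)} = \left(\frac{38}{11} + \frac{19 \sqrt{15}}{11}\right)^{2}$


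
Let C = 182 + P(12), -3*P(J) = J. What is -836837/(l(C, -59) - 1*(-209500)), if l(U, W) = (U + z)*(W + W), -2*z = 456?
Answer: -836837/215400 ≈ -3.8850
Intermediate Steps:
z = -228 (z = -½*456 = -228)
P(J) = -J/3
C = 178 (C = 182 - ⅓*12 = 182 - 4 = 178)
l(U, W) = 2*W*(-228 + U) (l(U, W) = (U - 228)*(W + W) = (-228 + U)*(2*W) = 2*W*(-228 + U))
-836837/(l(C, -59) - 1*(-209500)) = -836837/(2*(-59)*(-228 + 178) - 1*(-209500)) = -836837/(2*(-59)*(-50) + 209500) = -836837/(5900 + 209500) = -836837/215400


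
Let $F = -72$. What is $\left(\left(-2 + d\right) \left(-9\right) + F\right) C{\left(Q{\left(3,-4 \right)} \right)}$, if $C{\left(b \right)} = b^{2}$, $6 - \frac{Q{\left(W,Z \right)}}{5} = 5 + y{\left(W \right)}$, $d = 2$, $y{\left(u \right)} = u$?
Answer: $-7200$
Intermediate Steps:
$Q{\left(W,Z \right)} = 5 - 5 W$ ($Q{\left(W,Z \right)} = 30 - 5 \left(5 + W\right) = 30 - \left(25 + 5 W\right) = 5 - 5 W$)
$\left(\left(-2 + d\right) \left(-9\right) + F\right) C{\left(Q{\left(3,-4 \right)} \right)} = \left(\left(-2 + 2\right) \left(-9\right) - 72\right) \left(5 - 15\right)^{2} = \left(0 \left(-9\right) - 72\right) \left(5 - 15\right)^{2} = \left(0 - 72\right) \left(-10\right)^{2} = \left(-72\right) 100 = -7200$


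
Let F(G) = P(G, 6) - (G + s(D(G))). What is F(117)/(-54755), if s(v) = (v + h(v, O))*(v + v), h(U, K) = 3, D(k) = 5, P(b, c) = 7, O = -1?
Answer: 38/10951 ≈ 0.0034700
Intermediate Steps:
s(v) = 2*v*(3 + v) (s(v) = (v + 3)*(v + v) = (3 + v)*(2*v) = 2*v*(3 + v))
F(G) = -73 - G (F(G) = 7 - (G + 2*5*(3 + 5)) = 7 - (G + 2*5*8) = 7 - (G + 80) = 7 - (80 + G) = 7 + (-80 - G) = -73 - G)
F(117)/(-54755) = (-73 - 1*117)/(-54755) = (-73 - 117)*(-1/54755) = -190*(-1/54755) = 38/10951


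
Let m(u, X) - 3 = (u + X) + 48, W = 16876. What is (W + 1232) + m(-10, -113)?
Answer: 18036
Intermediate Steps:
m(u, X) = 51 + X + u (m(u, X) = 3 + ((u + X) + 48) = 3 + ((X + u) + 48) = 3 + (48 + X + u) = 51 + X + u)
(W + 1232) + m(-10, -113) = (16876 + 1232) + (51 - 113 - 10) = 18108 - 72 = 18036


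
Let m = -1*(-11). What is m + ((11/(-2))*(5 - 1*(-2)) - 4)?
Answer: -63/2 ≈ -31.500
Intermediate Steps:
m = 11
m + ((11/(-2))*(5 - 1*(-2)) - 4) = 11 + ((11/(-2))*(5 - 1*(-2)) - 4) = 11 + ((11*(-½))*(5 + 2) - 4) = 11 + (-11/2*7 - 4) = 11 + (-77/2 - 4) = 11 - 85/2 = -63/2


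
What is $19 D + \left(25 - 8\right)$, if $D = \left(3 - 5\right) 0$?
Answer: $17$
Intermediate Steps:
$D = 0$ ($D = \left(-2\right) 0 = 0$)
$19 D + \left(25 - 8\right) = 19 \cdot 0 + \left(25 - 8\right) = 0 + 17 = 17$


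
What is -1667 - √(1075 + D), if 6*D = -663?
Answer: -1667 - √3858/2 ≈ -1698.1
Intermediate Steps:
D = -221/2 (D = (⅙)*(-663) = -221/2 ≈ -110.50)
-1667 - √(1075 + D) = -1667 - √(1075 - 221/2) = -1667 - √(1929/2) = -1667 - √3858/2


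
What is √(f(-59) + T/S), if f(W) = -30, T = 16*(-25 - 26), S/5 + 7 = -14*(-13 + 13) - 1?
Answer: 4*I*√15/5 ≈ 3.0984*I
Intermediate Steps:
S = -40 (S = -35 + 5*(-14*(-13 + 13) - 1) = -35 + 5*(-14*0 - 1) = -35 + 5*(0 - 1) = -35 + 5*(-1) = -35 - 5 = -40)
T = -816 (T = 16*(-51) = -816)
√(f(-59) + T/S) = √(-30 - 816/(-40)) = √(-30 - 816*(-1/40)) = √(-30 + 102/5) = √(-48/5) = 4*I*√15/5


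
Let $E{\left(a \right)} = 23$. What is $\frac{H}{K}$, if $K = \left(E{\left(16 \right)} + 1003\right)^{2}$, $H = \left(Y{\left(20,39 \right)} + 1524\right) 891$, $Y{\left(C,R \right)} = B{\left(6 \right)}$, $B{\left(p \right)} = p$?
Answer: $\frac{935}{722} \approx 1.295$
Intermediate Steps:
$Y{\left(C,R \right)} = 6$
$H = 1363230$ ($H = \left(6 + 1524\right) 891 = 1530 \cdot 891 = 1363230$)
$K = 1052676$ ($K = \left(23 + 1003\right)^{2} = 1026^{2} = 1052676$)
$\frac{H}{K} = \frac{1363230}{1052676} = 1363230 \cdot \frac{1}{1052676} = \frac{935}{722}$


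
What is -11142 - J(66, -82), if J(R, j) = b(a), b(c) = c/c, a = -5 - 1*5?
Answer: -11143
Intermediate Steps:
a = -10 (a = -5 - 5 = -10)
b(c) = 1
J(R, j) = 1
-11142 - J(66, -82) = -11142 - 1*1 = -11142 - 1 = -11143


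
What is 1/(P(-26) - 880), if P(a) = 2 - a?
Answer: -1/852 ≈ -0.0011737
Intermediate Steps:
1/(P(-26) - 880) = 1/((2 - 1*(-26)) - 880) = 1/((2 + 26) - 880) = 1/(28 - 880) = 1/(-852) = -1/852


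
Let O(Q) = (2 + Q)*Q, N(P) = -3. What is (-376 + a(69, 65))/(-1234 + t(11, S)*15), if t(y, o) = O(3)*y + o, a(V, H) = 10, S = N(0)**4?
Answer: -183/1228 ≈ -0.14902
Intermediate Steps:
O(Q) = Q*(2 + Q)
S = 81 (S = (-3)**4 = 81)
t(y, o) = o + 15*y (t(y, o) = (3*(2 + 3))*y + o = (3*5)*y + o = 15*y + o = o + 15*y)
(-376 + a(69, 65))/(-1234 + t(11, S)*15) = (-376 + 10)/(-1234 + (81 + 15*11)*15) = -366/(-1234 + (81 + 165)*15) = -366/(-1234 + 246*15) = -366/(-1234 + 3690) = -366/2456 = -366*1/2456 = -183/1228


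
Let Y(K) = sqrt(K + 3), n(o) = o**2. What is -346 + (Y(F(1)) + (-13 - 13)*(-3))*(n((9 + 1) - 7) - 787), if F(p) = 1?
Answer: -62586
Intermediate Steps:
Y(K) = sqrt(3 + K)
-346 + (Y(F(1)) + (-13 - 13)*(-3))*(n((9 + 1) - 7) - 787) = -346 + (sqrt(3 + 1) + (-13 - 13)*(-3))*(((9 + 1) - 7)**2 - 787) = -346 + (sqrt(4) - 26*(-3))*((10 - 7)**2 - 787) = -346 + (2 + 78)*(3**2 - 787) = -346 + 80*(9 - 787) = -346 + 80*(-778) = -346 - 62240 = -62586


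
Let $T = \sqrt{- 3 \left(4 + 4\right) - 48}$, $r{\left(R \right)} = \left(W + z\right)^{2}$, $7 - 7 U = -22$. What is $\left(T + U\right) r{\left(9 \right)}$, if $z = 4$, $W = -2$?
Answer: $\frac{116}{7} + 24 i \sqrt{2} \approx 16.571 + 33.941 i$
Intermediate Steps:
$U = \frac{29}{7}$ ($U = 1 - - \frac{22}{7} = 1 + \frac{22}{7} = \frac{29}{7} \approx 4.1429$)
$r{\left(R \right)} = 4$ ($r{\left(R \right)} = \left(-2 + 4\right)^{2} = 2^{2} = 4$)
$T = 6 i \sqrt{2}$ ($T = \sqrt{\left(-3\right) 8 - 48} = \sqrt{-24 - 48} = \sqrt{-72} = 6 i \sqrt{2} \approx 8.4853 i$)
$\left(T + U\right) r{\left(9 \right)} = \left(6 i \sqrt{2} + \frac{29}{7}\right) 4 = \left(\frac{29}{7} + 6 i \sqrt{2}\right) 4 = \frac{116}{7} + 24 i \sqrt{2}$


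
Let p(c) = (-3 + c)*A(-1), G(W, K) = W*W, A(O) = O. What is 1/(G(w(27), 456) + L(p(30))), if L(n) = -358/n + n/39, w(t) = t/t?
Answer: 351/4762 ≈ 0.073709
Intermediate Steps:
w(t) = 1
G(W, K) = W²
p(c) = 3 - c (p(c) = (-3 + c)*(-1) = 3 - c)
L(n) = -358/n + n/39 (L(n) = -358/n + n*(1/39) = -358/n + n/39)
1/(G(w(27), 456) + L(p(30))) = 1/(1² + (-358/(3 - 1*30) + (3 - 1*30)/39)) = 1/(1 + (-358/(3 - 30) + (3 - 30)/39)) = 1/(1 + (-358/(-27) + (1/39)*(-27))) = 1/(1 + (-358*(-1/27) - 9/13)) = 1/(1 + (358/27 - 9/13)) = 1/(1 + 4411/351) = 1/(4762/351) = 351/4762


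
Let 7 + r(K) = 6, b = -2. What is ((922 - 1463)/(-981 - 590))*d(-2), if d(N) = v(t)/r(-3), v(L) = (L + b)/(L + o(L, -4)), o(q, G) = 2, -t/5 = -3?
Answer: -7033/26707 ≈ -0.26334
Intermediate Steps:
t = 15 (t = -5*(-3) = 15)
v(L) = (-2 + L)/(2 + L) (v(L) = (L - 2)/(L + 2) = (-2 + L)/(2 + L))
r(K) = -1 (r(K) = -7 + 6 = -1)
d(N) = -13/17 (d(N) = ((-2 + 15)/(2 + 15))/(-1) = (13/17)*(-1) = -13/17)
((922 - 1463)/(-981 - 590))*d(-2) = ((922 - 1463)/(-981 - 590))*(-13/17) = -541/(-1571)*(-13/17) = -541*(-1/1571)*(-13/17) = (541/1571)*(-13/17) = -7033/26707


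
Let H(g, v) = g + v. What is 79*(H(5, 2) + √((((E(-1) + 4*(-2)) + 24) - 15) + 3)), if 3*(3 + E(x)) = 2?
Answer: 553 + 79*√15/3 ≈ 654.99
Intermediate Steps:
E(x) = -7/3 (E(x) = -3 + (⅓)*2 = -3 + ⅔ = -7/3)
79*(H(5, 2) + √((((E(-1) + 4*(-2)) + 24) - 15) + 3)) = 79*((5 + 2) + √((((-7/3 + 4*(-2)) + 24) - 15) + 3)) = 79*(7 + √((((-7/3 - 8) + 24) - 15) + 3)) = 79*(7 + √(((-31/3 + 24) - 15) + 3)) = 79*(7 + √((41/3 - 15) + 3)) = 79*(7 + √(-4/3 + 3)) = 79*(7 + √(5/3)) = 79*(7 + √15/3) = 553 + 79*√15/3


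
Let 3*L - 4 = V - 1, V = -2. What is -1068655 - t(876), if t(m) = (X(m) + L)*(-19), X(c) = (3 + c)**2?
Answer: 40834591/3 ≈ 1.3612e+7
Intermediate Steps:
L = 1/3 (L = 4/3 + (-2 - 1)/3 = 4/3 + (1/3)*(-3) = 4/3 - 1 = 1/3 ≈ 0.33333)
t(m) = -19/3 - 19*(3 + m)**2 (t(m) = ((3 + m)**2 + 1/3)*(-19) = (1/3 + (3 + m)**2)*(-19) = -19/3 - 19*(3 + m)**2)
-1068655 - t(876) = -1068655 - (-19/3 - 19*(3 + 876)**2) = -1068655 - (-19/3 - 19*879**2) = -1068655 - (-19/3 - 19*772641) = -1068655 - (-19/3 - 14680179) = -1068655 - 1*(-44040556/3) = -1068655 + 44040556/3 = 40834591/3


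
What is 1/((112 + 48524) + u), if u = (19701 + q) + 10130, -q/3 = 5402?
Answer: 1/62261 ≈ 1.6061e-5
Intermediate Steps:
q = -16206 (q = -3*5402 = -16206)
u = 13625 (u = (19701 - 16206) + 10130 = 3495 + 10130 = 13625)
1/((112 + 48524) + u) = 1/((112 + 48524) + 13625) = 1/(48636 + 13625) = 1/62261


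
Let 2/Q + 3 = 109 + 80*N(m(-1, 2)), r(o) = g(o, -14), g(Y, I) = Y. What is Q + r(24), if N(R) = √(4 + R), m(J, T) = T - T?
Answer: 3193/133 ≈ 24.008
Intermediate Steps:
m(J, T) = 0
r(o) = o
Q = 1/133 (Q = 2/(-3 + (109 + 80*√(4 + 0))) = 2/(-3 + (109 + 80*√4)) = 2/(-3 + (109 + 80*2)) = 2/(-3 + (109 + 160)) = 2/(-3 + 269) = 2/266 = 2*(1/266) = 1/133 ≈ 0.0075188)
Q + r(24) = 1/133 + 24 = 3193/133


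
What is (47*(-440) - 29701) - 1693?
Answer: -52074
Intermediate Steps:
(47*(-440) - 29701) - 1693 = (-20680 - 29701) - 1693 = -50381 - 1693 = -52074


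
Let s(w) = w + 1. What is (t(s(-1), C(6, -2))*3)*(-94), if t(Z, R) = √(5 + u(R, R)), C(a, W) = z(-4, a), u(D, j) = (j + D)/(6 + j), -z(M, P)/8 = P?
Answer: -282*√357/7 ≈ -761.18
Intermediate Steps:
z(M, P) = -8*P
u(D, j) = (D + j)/(6 + j)
C(a, W) = -8*a
s(w) = 1 + w
t(Z, R) = √(5 + 2*R/(6 + R)) (t(Z, R) = √(5 + (R + R)/(6 + R)) = √(5 + (2*R)/(6 + R)) = √(5 + 2*R/(6 + R)))
(t(s(-1), C(6, -2))*3)*(-94) = (√((30 + 7*(-8*6))/(6 - 8*6))*3)*(-94) = (√((30 + 7*(-48))/(6 - 48))*3)*(-94) = (√((30 - 336)/(-42))*3)*(-94) = (√(-1/42*(-306))*3)*(-94) = (√(51/7)*3)*(-94) = ((√357/7)*3)*(-94) = (3*√357/7)*(-94) = -282*√357/7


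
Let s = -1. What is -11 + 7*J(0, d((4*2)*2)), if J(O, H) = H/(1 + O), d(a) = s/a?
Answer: -183/16 ≈ -11.438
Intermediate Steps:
d(a) = -1/a
J(O, H) = H/(1 + O)
-11 + 7*J(0, d((4*2)*2)) = -11 + 7*((-1/((4*2)*2))/(1 + 0)) = -11 + 7*(-1/(8*2)/1) = -11 + 7*(-1/16*1) = -11 + 7*(-1/16) = -11 - 7/16 = -183/16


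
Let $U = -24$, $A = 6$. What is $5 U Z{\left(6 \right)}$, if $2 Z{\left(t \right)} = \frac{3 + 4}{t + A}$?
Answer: $-35$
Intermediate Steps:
$Z{\left(t \right)} = \frac{7}{2 \left(6 + t\right)}$ ($Z{\left(t \right)} = \frac{\left(3 + 4\right) \frac{1}{t + 6}}{2} = \frac{7 \frac{1}{6 + t}}{2} = \frac{7}{2 \left(6 + t\right)}$)
$5 U Z{\left(6 \right)} = 5 \left(-24\right) \frac{7}{2 \left(6 + 6\right)} = - 120 \frac{7}{2 \cdot 12} = - 120 \cdot \frac{7}{2} \cdot \frac{1}{12} = \left(-120\right) \frac{7}{24} = -35$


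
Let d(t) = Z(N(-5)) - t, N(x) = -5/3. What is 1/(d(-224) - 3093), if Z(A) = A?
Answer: -3/8612 ≈ -0.00034835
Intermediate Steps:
N(x) = -5/3 (N(x) = -5*⅓ = -5/3)
d(t) = -5/3 - t
1/(d(-224) - 3093) = 1/((-5/3 - 1*(-224)) - 3093) = 1/((-5/3 + 224) - 3093) = 1/(667/3 - 3093) = 1/(-8612/3) = -3/8612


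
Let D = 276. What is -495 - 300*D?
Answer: -83295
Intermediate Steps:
-495 - 300*D = -495 - 300*276 = -495 - 82800 = -83295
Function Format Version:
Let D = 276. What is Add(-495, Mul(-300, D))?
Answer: -83295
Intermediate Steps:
Add(-495, Mul(-300, D)) = Add(-495, Mul(-300, 276)) = Add(-495, -82800) = -83295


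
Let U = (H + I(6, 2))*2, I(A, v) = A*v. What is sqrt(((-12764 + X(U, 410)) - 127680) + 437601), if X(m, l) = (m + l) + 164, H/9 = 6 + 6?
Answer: sqrt(297971) ≈ 545.87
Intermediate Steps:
H = 108 (H = 9*(6 + 6) = 9*12 = 108)
U = 240 (U = (108 + 6*2)*2 = (108 + 12)*2 = 120*2 = 240)
X(m, l) = 164 + l + m (X(m, l) = (l + m) + 164 = 164 + l + m)
sqrt(((-12764 + X(U, 410)) - 127680) + 437601) = sqrt(((-12764 + (164 + 410 + 240)) - 127680) + 437601) = sqrt(((-12764 + 814) - 127680) + 437601) = sqrt((-11950 - 127680) + 437601) = sqrt(-139630 + 437601) = sqrt(297971)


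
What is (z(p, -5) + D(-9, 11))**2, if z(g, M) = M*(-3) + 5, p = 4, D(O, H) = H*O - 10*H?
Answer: 35721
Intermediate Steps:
D(O, H) = -10*H + H*O
z(g, M) = 5 - 3*M (z(g, M) = -3*M + 5 = 5 - 3*M)
(z(p, -5) + D(-9, 11))**2 = ((5 - 3*(-5)) + 11*(-10 - 9))**2 = ((5 + 15) + 11*(-19))**2 = (20 - 209)**2 = (-189)**2 = 35721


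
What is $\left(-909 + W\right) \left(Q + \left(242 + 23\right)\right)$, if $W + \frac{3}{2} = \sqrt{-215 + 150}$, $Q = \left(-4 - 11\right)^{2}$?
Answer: $-446145 + 490 i \sqrt{65} \approx -4.4615 \cdot 10^{5} + 3950.5 i$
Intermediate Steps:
$Q = 225$ ($Q = \left(-15\right)^{2} = 225$)
$W = - \frac{3}{2} + i \sqrt{65}$ ($W = - \frac{3}{2} + \sqrt{-215 + 150} = - \frac{3}{2} + \sqrt{-65} = - \frac{3}{2} + i \sqrt{65} \approx -1.5 + 8.0623 i$)
$\left(-909 + W\right) \left(Q + \left(242 + 23\right)\right) = \left(-909 - \left(\frac{3}{2} - i \sqrt{65}\right)\right) \left(225 + \left(242 + 23\right)\right) = \left(- \frac{1821}{2} + i \sqrt{65}\right) \left(225 + 265\right) = \left(- \frac{1821}{2} + i \sqrt{65}\right) 490 = -446145 + 490 i \sqrt{65}$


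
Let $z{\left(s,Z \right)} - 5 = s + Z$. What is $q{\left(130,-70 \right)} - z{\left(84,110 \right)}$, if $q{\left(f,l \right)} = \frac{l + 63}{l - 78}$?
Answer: $- \frac{29445}{148} \approx -198.95$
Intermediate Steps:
$z{\left(s,Z \right)} = 5 + Z + s$ ($z{\left(s,Z \right)} = 5 + \left(s + Z\right) = 5 + \left(Z + s\right) = 5 + Z + s$)
$q{\left(f,l \right)} = \frac{63 + l}{-78 + l}$
$q{\left(130,-70 \right)} - z{\left(84,110 \right)} = \frac{63 - 70}{-78 - 70} - \left(5 + 110 + 84\right) = \frac{1}{-148} \left(-7\right) - 199 = \left(- \frac{1}{148}\right) \left(-7\right) - 199 = \frac{7}{148} - 199 = - \frac{29445}{148}$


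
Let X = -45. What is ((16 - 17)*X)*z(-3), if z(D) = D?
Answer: -135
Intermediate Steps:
((16 - 17)*X)*z(-3) = ((16 - 17)*(-45))*(-3) = -1*(-45)*(-3) = 45*(-3) = -135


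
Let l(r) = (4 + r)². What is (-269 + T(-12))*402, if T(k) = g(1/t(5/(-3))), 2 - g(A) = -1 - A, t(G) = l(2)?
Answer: -641525/6 ≈ -1.0692e+5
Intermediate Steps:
t(G) = 36 (t(G) = (4 + 2)² = 6² = 36)
g(A) = 3 + A (g(A) = 2 - (-1 - A) = 2 + (1 + A) = 3 + A)
T(k) = 109/36 (T(k) = 3 + 1/36 = 109/36)
(-269 + T(-12))*402 = (-269 + 109/36)*402 = -9575/36*402 = -641525/6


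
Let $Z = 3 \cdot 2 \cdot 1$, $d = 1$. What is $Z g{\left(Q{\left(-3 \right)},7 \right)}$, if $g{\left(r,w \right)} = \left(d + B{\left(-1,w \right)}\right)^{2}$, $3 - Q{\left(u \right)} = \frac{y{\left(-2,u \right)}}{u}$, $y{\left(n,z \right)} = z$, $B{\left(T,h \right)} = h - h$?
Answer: $6$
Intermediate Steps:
$B{\left(T,h \right)} = 0$
$Q{\left(u \right)} = 2$ ($Q{\left(u \right)} = 3 - \frac{u}{u} = 3 - 1 = 2$)
$g{\left(r,w \right)} = 1$ ($g{\left(r,w \right)} = \left(1 + 0\right)^{2} = 1^{2} = 1$)
$Z = 6$ ($Z = 6 \cdot 1 = 6$)
$Z g{\left(Q{\left(-3 \right)},7 \right)} = 6 \cdot 1 = 6$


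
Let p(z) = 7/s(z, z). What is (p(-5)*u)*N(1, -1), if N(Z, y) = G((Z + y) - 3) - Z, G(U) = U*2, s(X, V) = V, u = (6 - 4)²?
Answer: 196/5 ≈ 39.200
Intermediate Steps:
u = 4 (u = 2² = 4)
p(z) = 7/z
G(U) = 2*U
N(Z, y) = -6 + Z + 2*y (N(Z, y) = 2*((Z + y) - 3) - Z = 2*(-3 + Z + y) - Z = (-6 + 2*Z + 2*y) - Z = -6 + Z + 2*y)
(p(-5)*u)*N(1, -1) = ((7/(-5))*4)*(-6 + 1 + 2*(-1)) = ((7*(-⅕))*4)*(-6 + 1 - 2) = -7/5*4*(-7) = -28/5*(-7) = 196/5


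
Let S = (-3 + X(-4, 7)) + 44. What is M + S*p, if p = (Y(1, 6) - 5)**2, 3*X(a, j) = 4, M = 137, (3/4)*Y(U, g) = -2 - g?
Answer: 284242/27 ≈ 10527.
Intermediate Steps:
Y(U, g) = -8/3 - 4*g/3 (Y(U, g) = 4*(-2 - g)/3 = -8/3 - 4*g/3)
X(a, j) = 4/3 (X(a, j) = (1/3)*4 = 4/3)
p = 2209/9 (p = ((-8/3 - 4/3*6) - 5)**2 = ((-8/3 - 8) - 5)**2 = (-32/3 - 5)**2 = (-47/3)**2 = 2209/9 ≈ 245.44)
S = 127/3 (S = (-3 + 4/3) + 44 = -5/3 + 44 = 127/3 ≈ 42.333)
M + S*p = 137 + (127/3)*(2209/9) = 137 + 280543/27 = 284242/27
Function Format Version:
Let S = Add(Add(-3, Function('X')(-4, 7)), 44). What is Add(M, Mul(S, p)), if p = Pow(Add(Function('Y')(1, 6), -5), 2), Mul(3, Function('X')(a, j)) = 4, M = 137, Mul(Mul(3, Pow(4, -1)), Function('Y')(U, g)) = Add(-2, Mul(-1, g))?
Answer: Rational(284242, 27) ≈ 10527.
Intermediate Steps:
Function('Y')(U, g) = Add(Rational(-8, 3), Mul(Rational(-4, 3), g)) (Function('Y')(U, g) = Mul(Rational(4, 3), Add(-2, Mul(-1, g))) = Add(Rational(-8, 3), Mul(Rational(-4, 3), g)))
Function('X')(a, j) = Rational(4, 3) (Function('X')(a, j) = Mul(Rational(1, 3), 4) = Rational(4, 3))
p = Rational(2209, 9) (p = Pow(Add(Add(Rational(-8, 3), Mul(Rational(-4, 3), 6)), -5), 2) = Pow(Add(Add(Rational(-8, 3), -8), -5), 2) = Pow(Add(Rational(-32, 3), -5), 2) = Pow(Rational(-47, 3), 2) = Rational(2209, 9) ≈ 245.44)
S = Rational(127, 3) (S = Add(Add(-3, Rational(4, 3)), 44) = Add(Rational(-5, 3), 44) = Rational(127, 3) ≈ 42.333)
Add(M, Mul(S, p)) = Add(137, Mul(Rational(127, 3), Rational(2209, 9))) = Add(137, Rational(280543, 27)) = Rational(284242, 27)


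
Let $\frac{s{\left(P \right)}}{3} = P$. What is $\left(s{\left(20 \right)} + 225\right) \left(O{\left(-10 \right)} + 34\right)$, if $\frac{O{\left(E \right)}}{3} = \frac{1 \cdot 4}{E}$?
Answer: $9348$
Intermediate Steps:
$s{\left(P \right)} = 3 P$
$O{\left(E \right)} = \frac{12}{E}$ ($O{\left(E \right)} = 3 \frac{1 \cdot 4}{E} = 3 \frac{4}{E} = \frac{12}{E}$)
$\left(s{\left(20 \right)} + 225\right) \left(O{\left(-10 \right)} + 34\right) = \left(3 \cdot 20 + 225\right) \left(\frac{12}{-10} + 34\right) = \left(60 + 225\right) \left(12 \left(- \frac{1}{10}\right) + 34\right) = 285 \left(- \frac{6}{5} + 34\right) = 285 \cdot \frac{164}{5} = 9348$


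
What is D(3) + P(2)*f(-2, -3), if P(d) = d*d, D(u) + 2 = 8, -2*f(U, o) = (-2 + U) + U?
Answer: 18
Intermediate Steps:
f(U, o) = 1 - U (f(U, o) = -((-2 + U) + U)/2 = -(-2 + 2*U)/2 = 1 - U)
D(u) = 6 (D(u) = -2 + 8 = 6)
P(d) = d²
D(3) + P(2)*f(-2, -3) = 6 + 2²*(1 - 1*(-2)) = 6 + 4*(1 + 2) = 6 + 4*3 = 6 + 12 = 18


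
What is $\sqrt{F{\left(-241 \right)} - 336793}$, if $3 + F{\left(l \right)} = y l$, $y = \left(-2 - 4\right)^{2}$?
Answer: $8 i \sqrt{5398} \approx 587.77 i$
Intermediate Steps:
$y = 36$ ($y = \left(-6\right)^{2} = 36$)
$F{\left(l \right)} = -3 + 36 l$
$\sqrt{F{\left(-241 \right)} - 336793} = \sqrt{\left(-3 + 36 \left(-241\right)\right) - 336793} = \sqrt{\left(-3 - 8676\right) - 336793} = \sqrt{-8679 - 336793} = \sqrt{-345472} = 8 i \sqrt{5398}$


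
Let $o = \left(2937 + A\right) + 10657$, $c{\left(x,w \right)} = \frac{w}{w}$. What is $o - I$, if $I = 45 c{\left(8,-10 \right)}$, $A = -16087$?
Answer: $-2538$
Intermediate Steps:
$c{\left(x,w \right)} = 1$
$I = 45$ ($I = 45 \cdot 1 = 45$)
$o = -2493$ ($o = \left(2937 - 16087\right) + 10657 = -13150 + 10657 = -2493$)
$o - I = -2493 - 45 = -2538$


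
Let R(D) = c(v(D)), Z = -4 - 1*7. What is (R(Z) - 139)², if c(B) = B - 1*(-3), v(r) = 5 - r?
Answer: 14400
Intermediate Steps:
Z = -11 (Z = -4 - 7 = -11)
c(B) = 3 + B (c(B) = B + 3 = 3 + B)
R(D) = 8 - D (R(D) = 3 + (5 - D) = 8 - D)
(R(Z) - 139)² = ((8 - 1*(-11)) - 139)² = ((8 + 11) - 139)² = (19 - 139)² = (-120)² = 14400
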